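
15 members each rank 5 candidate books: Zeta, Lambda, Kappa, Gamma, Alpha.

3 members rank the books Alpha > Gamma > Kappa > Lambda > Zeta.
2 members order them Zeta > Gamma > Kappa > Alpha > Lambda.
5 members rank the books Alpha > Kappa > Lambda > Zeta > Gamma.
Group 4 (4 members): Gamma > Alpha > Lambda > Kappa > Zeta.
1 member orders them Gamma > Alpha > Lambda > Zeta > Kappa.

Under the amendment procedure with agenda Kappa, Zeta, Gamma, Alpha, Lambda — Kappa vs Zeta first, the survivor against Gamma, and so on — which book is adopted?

Round 1: Kappa vs Zeta — 12–3, Kappa advances.
Round 2: Kappa vs Gamma — 5–10, Gamma advances.
Round 3: Gamma vs Alpha — 7–8, Alpha advances.
Round 4: Alpha vs Lambda — 15–0, Alpha advances.
Alpha survives the agenda.

Alpha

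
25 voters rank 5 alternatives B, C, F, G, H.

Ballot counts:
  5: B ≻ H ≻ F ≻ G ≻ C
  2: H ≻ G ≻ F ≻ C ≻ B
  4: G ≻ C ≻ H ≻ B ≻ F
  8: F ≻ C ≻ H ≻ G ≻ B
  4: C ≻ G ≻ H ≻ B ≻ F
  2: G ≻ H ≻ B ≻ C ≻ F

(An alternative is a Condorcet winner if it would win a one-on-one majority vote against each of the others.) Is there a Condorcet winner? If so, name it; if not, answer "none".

Head-to-head results (25 voters):
B vs C: B is ranked higher on 5+2 = 7 ballots, C on 18. C wins 18–7.
B vs F: B preferred on 5+4+4+2 = 15 ballots; B wins 15–10.
B vs G: B is ranked higher on 5 ballots, G on 20. G wins 20–5.
B vs H: B preferred on 5 ballots; H wins 20–5.
C vs F: C is ranked higher on 4+4+2 = 10 ballots, F on 15. F wins 15–10.
C vs G: C preferred on 8+4 = 12 ballots; G wins 13–12.
C vs H: C is ranked higher on 4+8+4 = 16 ballots, H on 9. C wins 16–9.
F vs G: F is ranked higher on 5+8 = 13 ballots, G on 12. F wins 13–12.
F vs H: F preferred on 8 ballots; H wins 17–8.
G vs H: G preferred on 4+4+2 = 10 ballots; H wins 15–10.
Every alternative loses at least once (B loses to C; C loses to F; F loses to B; G loses to F; H loses to C). The majority relation contains the cycle B → F → C → B, so there is no Condorcet winner.

none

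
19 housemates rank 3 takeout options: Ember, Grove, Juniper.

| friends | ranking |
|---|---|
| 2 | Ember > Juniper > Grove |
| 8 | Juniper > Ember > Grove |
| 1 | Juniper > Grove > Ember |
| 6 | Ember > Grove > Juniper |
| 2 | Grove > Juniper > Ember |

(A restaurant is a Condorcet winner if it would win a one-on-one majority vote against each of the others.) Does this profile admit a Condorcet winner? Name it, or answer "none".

Head-to-head results (19 friends):
Ember–Grove: Ember 16–3.
Ember vs Juniper: Juniper, 11–8.
Grove vs Juniper: Juniper wins 11–8.
Juniper wins every pairwise contest, so Juniper is the Condorcet winner.

Juniper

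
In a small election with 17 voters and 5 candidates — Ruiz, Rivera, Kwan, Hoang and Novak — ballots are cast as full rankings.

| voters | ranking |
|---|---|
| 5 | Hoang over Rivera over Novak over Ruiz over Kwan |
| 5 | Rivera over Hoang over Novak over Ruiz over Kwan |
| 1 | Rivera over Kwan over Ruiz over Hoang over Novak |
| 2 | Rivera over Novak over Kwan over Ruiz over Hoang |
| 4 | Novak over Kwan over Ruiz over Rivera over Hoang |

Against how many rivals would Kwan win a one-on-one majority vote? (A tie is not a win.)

0

Kwan against each rival (17 voters):
Kwan–Ruiz: Ruiz 10–7.
Kwan vs Rivera: 4 for Kwan, 13 for Rivera — Rivera by 13–4.
Kwan vs Hoang: 7 to 10, Hoang.
Kwan vs Novak: 1 for Kwan, 16 for Novak — Novak by 16–1.
Kwan beats no one; loses to Ruiz, Rivera, Hoang, Novak — 0 pairwise wins.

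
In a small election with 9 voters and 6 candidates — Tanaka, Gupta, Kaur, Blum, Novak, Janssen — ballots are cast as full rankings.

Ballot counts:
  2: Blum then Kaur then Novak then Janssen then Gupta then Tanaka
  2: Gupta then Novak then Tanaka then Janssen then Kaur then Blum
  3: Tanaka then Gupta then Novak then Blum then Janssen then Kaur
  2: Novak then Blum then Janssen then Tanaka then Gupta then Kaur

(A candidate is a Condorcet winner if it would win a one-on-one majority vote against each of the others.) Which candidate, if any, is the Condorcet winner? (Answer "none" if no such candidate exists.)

none

Check each pair by majority over 9 ballots:
Tanaka vs Gupta: Tanaka, 5–4.
Tanaka vs Kaur: Tanaka, 7–2.
Tanaka–Blum: Tanaka 5–4.
Tanaka–Novak: Novak 6–3.
Tanaka vs Janssen: Tanaka, 5–4.
Gupta vs Kaur: Gupta, 7–2.
Gupta vs Blum: Gupta, 5–4.
Gupta–Novak: Gupta 5–4.
Gupta vs Janssen: Gupta, 5–4.
Kaur–Blum: Blum 7–2.
Kaur vs Novak: Novak wins 7–2.
Kaur–Janssen: Janssen 7–2.
Blum vs Novak: Novak, 7–2.
Blum vs Janssen: Blum, 7–2.
Novak vs Janssen: Novak wins 9–0.
No candidate is unbeaten: Tanaka loses to Novak; Gupta loses to Tanaka; Kaur loses to Tanaka; Blum loses to Tanaka; Novak loses to Gupta; Janssen loses to Tanaka. In particular Tanaka beats Gupta beats Novak beats Tanaka is a majority cycle — no Condorcet winner exists.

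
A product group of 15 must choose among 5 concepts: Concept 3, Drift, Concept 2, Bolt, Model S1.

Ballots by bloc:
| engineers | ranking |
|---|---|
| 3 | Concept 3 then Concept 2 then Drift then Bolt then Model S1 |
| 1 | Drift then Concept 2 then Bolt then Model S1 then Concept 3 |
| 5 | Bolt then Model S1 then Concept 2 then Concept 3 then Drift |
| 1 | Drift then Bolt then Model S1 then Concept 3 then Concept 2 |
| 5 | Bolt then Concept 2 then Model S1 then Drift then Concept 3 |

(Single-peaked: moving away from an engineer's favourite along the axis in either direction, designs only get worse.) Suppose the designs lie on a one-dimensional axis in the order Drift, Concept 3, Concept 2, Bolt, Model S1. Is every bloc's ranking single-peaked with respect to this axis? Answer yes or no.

Axis positions: Drift=1, Concept 3=2, Concept 2=3, Bolt=4, Model S1=5.
Bloc 1 (peak Concept 3 at position 2): ranking walks positions 2-3-1-4-5, expanding outward from the peak — single-peaked.
Bloc 2: ranking walks positions 1-3-4-5-2; Concept 2 is ranked above Concept 3 even though Concept 3 lies between Concept 2 and the peak Drift on the axis — preferences dip and rise again. Not single-peaked.
Bloc 3 (peak Bolt at position 4): ranking walks positions 4-5-3-2-1, expanding outward from the peak — single-peaked.
Bloc 4: ranking walks positions 1-4-5-2-3; Bolt is ranked above Concept 3 even though Concept 3 lies between Bolt and the peak Drift on the axis — preferences dip and rise again. Not single-peaked.
Bloc 5: ranking walks positions 4-3-5-1-2; Drift is ranked above Concept 3 even though Concept 3 lies between Drift and the peak Bolt on the axis — preferences dip and rise again. Not single-peaked.
Bloc 2 violates single-peakedness, so the profile is not single-peaked on this axis.

no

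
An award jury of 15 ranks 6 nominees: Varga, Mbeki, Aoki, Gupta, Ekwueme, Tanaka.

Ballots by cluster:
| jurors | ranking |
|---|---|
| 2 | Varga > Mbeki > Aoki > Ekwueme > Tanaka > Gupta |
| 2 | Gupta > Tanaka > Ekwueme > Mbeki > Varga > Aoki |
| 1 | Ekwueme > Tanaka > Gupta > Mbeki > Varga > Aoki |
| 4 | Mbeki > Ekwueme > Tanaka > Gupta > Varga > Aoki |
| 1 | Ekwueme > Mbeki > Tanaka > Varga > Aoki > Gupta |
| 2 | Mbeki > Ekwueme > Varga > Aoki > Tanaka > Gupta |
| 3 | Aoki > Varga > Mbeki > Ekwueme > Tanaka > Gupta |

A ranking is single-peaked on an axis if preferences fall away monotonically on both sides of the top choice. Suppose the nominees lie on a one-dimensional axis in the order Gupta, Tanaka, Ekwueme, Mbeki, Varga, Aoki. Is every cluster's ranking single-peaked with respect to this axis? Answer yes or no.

Axis positions: Gupta=1, Tanaka=2, Ekwueme=3, Mbeki=4, Varga=5, Aoki=6.
Cluster 1 (peak Varga at position 5): ranking walks positions 5-4-6-3-2-1, expanding outward from the peak — single-peaked.
Cluster 2 (peak Gupta at position 1): ranking walks positions 1-2-3-4-5-6, expanding outward from the peak — single-peaked.
Cluster 3 (peak Ekwueme at position 3): ranking walks positions 3-2-1-4-5-6, expanding outward from the peak — single-peaked.
Cluster 4 (peak Mbeki at position 4): ranking walks positions 4-3-2-1-5-6, expanding outward from the peak — single-peaked.
Cluster 5 (peak Ekwueme at position 3): ranking walks positions 3-4-2-5-6-1, expanding outward from the peak — single-peaked.
Cluster 6 (peak Mbeki at position 4): ranking walks positions 4-3-5-6-2-1, expanding outward from the peak — single-peaked.
Cluster 7 (peak Aoki at position 6): ranking walks positions 6-5-4-3-2-1, expanding outward from the peak — single-peaked.
Every ranking is single-peaked on this axis.

yes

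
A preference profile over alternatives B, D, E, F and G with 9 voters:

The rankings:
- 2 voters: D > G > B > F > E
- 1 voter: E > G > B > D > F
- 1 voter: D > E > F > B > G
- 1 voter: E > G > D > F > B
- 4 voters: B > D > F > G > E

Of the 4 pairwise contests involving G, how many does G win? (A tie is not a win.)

G against each rival (9 voters):
G vs B: B wins 5–4.
G vs D: D, 7–2.
G vs E: G, 6–3.
G vs F: G preferred on 2+1+1 = 4 ballots; F wins 5–4.
G beats E; loses to B, D, F — 1 pairwise win.

1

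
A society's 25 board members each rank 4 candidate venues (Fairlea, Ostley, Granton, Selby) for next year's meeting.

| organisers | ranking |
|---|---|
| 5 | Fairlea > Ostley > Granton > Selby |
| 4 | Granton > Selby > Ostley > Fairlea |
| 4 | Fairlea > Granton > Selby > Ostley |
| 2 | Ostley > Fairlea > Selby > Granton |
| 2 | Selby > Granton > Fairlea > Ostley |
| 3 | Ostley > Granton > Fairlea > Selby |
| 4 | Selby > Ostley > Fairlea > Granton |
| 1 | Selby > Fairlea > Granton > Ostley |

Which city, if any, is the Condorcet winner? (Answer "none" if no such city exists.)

none

Check each pair by majority over 25 ballots:
Fairlea vs Ostley: Fairlea preferred on 5+4+2+1 = 12 ballots; Ostley wins 13–12.
Fairlea vs Granton: Fairlea wins 16–9.
Fairlea vs Selby: Fairlea wins 14–11.
Ostley vs Granton: Ostley wins 14–11.
Ostley vs Selby: 5+2+3 = 10 for Ostley, 15 for Selby — Selby by 15–10.
Granton vs Selby: Granton, 16–9.
Every city loses at least once (Fairlea loses to Ostley; Ostley loses to Selby; Granton loses to Fairlea; Selby loses to Fairlea). The majority relation contains the cycle Fairlea beats Selby beats Ostley beats Fairlea, so there is no Condorcet winner.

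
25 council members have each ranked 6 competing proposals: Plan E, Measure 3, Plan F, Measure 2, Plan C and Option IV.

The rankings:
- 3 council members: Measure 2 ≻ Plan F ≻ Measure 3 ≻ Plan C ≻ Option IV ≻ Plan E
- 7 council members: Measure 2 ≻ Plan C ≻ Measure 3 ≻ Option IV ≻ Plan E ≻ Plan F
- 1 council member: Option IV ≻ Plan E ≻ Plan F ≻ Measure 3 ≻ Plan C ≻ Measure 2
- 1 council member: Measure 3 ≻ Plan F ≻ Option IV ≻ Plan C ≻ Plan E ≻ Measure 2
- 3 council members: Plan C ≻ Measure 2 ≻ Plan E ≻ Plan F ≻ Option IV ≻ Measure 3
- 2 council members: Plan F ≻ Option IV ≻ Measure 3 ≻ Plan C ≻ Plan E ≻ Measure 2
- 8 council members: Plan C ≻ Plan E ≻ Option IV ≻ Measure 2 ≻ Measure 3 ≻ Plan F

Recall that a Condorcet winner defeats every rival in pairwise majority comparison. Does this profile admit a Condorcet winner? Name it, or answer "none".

Check each pair by majority over 25 ballots:
Plan E vs Measure 3: Measure 3, 13–12.
Plan E vs Plan F: Plan E wins 19–6.
Plan E vs Measure 2: Measure 2 wins 13–12.
Plan E vs Plan C: Plan C, 24–1.
Plan E vs Option IV: Option IV, 14–11.
Measure 3 vs Plan F: Measure 3 wins 16–9.
Measure 3 vs Measure 2: Measure 2 wins 21–4.
Measure 3 vs Plan C: Plan C wins 18–7.
Measure 3–Option IV: Option IV 14–11.
Plan F vs Measure 2: Measure 2, 21–4.
Plan F vs Plan C: Plan C, 18–7.
Plan F vs Option IV: Option IV wins 16–9.
Measure 2 vs Plan C: Plan C, 15–10.
Measure 2–Option IV: Measure 2 13–12.
Plan C vs Option IV: Plan C, 21–4.
Plan C beats each of Plan E, Measure 3, Plan F, Measure 2, Option IV — Plan C is the Condorcet winner.

Plan C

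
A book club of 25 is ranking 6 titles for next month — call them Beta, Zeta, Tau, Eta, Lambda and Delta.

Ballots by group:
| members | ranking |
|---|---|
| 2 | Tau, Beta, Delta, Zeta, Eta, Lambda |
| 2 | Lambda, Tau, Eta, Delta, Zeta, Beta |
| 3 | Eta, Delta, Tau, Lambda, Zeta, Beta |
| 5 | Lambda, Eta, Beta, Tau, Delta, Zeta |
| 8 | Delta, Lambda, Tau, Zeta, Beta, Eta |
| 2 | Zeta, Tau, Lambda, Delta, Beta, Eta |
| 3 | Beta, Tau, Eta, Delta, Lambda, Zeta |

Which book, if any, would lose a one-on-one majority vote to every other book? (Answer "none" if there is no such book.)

none

Head-to-head results (25 members):
Beta vs Zeta: 10 to 15, Zeta.
Beta vs Tau: Tau wins 17–8.
Beta vs Eta: 2+8+2+3 = 15 for Beta, 10 for Eta — Beta by 15–10.
Beta vs Lambda: Lambda, 20–5.
Beta–Delta: Delta 15–10.
Zeta vs Tau: Zeta preferred on 2 ballots; Tau wins 23–2.
Zeta vs Eta: Eta wins 13–12.
Zeta vs Lambda: 4 to 21, Lambda.
Zeta vs Delta: Delta wins 23–2.
Tau vs Eta: Tau, 17–8.
Tau vs Lambda: Lambda wins 15–10.
Tau–Delta: Tau 14–11.
Eta vs Lambda: Eta preferred on 2+3+3 = 8 ballots; Lambda wins 17–8.
Eta–Delta: Eta 13–12.
Lambda vs Delta: 9 to 16, Delta.
Every book wins at least one matchup (Beta beats Eta; Zeta beats Beta; Tau beats Beta; Eta beats Zeta; Lambda beats Beta; Delta beats Beta), so there is no Condorcet loser.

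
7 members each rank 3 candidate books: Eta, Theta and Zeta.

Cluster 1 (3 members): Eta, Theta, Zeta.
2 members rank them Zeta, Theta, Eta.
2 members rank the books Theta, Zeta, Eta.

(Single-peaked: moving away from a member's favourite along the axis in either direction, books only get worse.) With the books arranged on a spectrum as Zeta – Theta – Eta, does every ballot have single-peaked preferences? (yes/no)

Axis positions: Zeta=1, Theta=2, Eta=3.
Cluster 1 (peak Eta at position 3): ranking walks positions 3-2-1, expanding outward from the peak — single-peaked.
Cluster 2 (peak Zeta at position 1): ranking walks positions 1-2-3, expanding outward from the peak — single-peaked.
Cluster 3 (peak Theta at position 2): ranking walks positions 2-1-3, expanding outward from the peak — single-peaked.
Every ranking is single-peaked on this axis.

yes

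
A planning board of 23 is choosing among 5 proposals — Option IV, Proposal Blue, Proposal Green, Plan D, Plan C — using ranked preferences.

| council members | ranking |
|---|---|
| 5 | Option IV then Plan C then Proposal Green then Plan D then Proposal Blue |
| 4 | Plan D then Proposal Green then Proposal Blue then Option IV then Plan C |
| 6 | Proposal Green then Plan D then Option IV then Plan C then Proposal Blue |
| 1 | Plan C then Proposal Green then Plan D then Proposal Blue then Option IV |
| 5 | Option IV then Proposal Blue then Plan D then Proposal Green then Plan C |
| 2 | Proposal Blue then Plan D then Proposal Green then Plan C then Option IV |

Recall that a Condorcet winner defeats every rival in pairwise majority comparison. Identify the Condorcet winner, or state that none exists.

Head-to-head results (23 council members):
Option IV vs Proposal Blue: 5+6+5 = 16 for Option IV, 7 for Proposal Blue — Option IV by 16–7.
Option IV vs Proposal Green: 5+5 = 10 for Option IV, 13 for Proposal Green — Proposal Green by 13–10.
Option IV vs Plan D: 10 to 13, Plan D.
Option IV vs Plan C: Option IV is ranked higher on 5+4+6+5 = 20 ballots, Plan C on 3. Option IV wins 20–3.
Proposal Blue vs Proposal Green: 5+2 = 7 for Proposal Blue, 16 for Proposal Green — Proposal Green by 16–7.
Proposal Blue vs Plan D: Proposal Blue preferred on 5+2 = 7 ballots; Plan D wins 16–7.
Proposal Blue vs Plan C: 4+5+2 = 11 for Proposal Blue, 12 for Plan C — Plan C by 12–11.
Proposal Green vs Plan D: 5+6+1 = 12 for Proposal Green, 11 for Plan D — Proposal Green by 12–11.
Proposal Green vs Plan C: 17 to 6, Proposal Green.
Plan D vs Plan C: 17 to 6, Plan D.
Proposal Green defeats every rival head-to-head and is the Condorcet winner.

Proposal Green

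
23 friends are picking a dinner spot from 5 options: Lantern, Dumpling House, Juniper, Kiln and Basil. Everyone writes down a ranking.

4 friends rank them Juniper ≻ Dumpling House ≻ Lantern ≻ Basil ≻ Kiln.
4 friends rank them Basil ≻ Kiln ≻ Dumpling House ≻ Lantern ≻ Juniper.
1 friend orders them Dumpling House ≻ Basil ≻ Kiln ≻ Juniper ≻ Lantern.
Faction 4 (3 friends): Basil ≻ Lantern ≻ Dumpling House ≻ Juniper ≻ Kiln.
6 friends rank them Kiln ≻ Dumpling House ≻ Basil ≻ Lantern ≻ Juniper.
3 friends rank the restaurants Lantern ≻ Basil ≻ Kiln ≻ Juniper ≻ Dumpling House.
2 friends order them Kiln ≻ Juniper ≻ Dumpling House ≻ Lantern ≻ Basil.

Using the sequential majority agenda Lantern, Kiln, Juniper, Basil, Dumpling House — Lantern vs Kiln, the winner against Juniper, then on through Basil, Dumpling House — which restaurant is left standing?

Round 1: Lantern vs Kiln — 10–13, Kiln advances.
Round 2: Kiln vs Juniper — 16–7, Kiln advances.
Round 3: Kiln vs Basil — 8–15, Basil advances.
Round 4: Basil vs Dumpling House — 10–13, Dumpling House advances.
Dumpling House survives the agenda.

Dumpling House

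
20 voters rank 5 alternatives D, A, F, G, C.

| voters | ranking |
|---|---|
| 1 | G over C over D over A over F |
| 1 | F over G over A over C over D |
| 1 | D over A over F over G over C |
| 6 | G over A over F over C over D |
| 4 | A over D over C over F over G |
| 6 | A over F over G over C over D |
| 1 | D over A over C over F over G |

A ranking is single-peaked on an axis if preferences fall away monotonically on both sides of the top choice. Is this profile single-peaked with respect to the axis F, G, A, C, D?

Axis positions: F=1, G=2, A=3, C=4, D=5.
Faction 1: ranking walks positions 2-4-5-3-1; C is ranked above A even though A lies between C and the peak G on the axis — preferences dip and rise again. Not single-peaked.
Faction 2 (peak F at position 1): ranking walks positions 1-2-3-4-5, expanding outward from the peak — single-peaked.
Faction 3: ranking walks positions 5-3-1-2-4; A is ranked above C even though C lies between A and the peak D on the axis — preferences dip and rise again. Not single-peaked.
Faction 4 (peak G at position 2): ranking walks positions 2-3-1-4-5, expanding outward from the peak — single-peaked.
Faction 5: ranking walks positions 3-5-4-1-2; D is ranked above C even though C lies between D and the peak A on the axis — preferences dip and rise again. Not single-peaked.
Faction 6: ranking walks positions 3-1-2-4-5; F is ranked above G even though G lies between F and the peak A on the axis — preferences dip and rise again. Not single-peaked.
Faction 7: ranking walks positions 5-3-4-1-2; A is ranked above C even though C lies between A and the peak D on the axis — preferences dip and rise again. Not single-peaked.
Faction 1 violates single-peakedness, so the profile is not single-peaked on this axis.

no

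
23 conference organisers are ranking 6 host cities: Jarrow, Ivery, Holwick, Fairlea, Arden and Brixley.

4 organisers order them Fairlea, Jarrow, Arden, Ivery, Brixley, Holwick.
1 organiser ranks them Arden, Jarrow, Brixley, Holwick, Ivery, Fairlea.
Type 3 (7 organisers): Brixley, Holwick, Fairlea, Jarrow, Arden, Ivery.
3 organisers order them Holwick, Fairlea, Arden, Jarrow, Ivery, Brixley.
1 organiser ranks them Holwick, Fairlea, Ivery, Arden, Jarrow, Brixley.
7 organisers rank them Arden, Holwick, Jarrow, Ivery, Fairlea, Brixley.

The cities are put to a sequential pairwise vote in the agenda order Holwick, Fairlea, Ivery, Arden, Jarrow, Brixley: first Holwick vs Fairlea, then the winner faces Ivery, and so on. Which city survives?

Round 1: Holwick vs Fairlea — 19–4, Holwick advances.
Round 2: Holwick vs Ivery — 19–4, Holwick advances.
Round 3: Holwick vs Arden — 11–12, Arden advances.
Round 4: Arden vs Jarrow — 12–11, Arden advances.
Round 5: Arden vs Brixley — 16–7, Arden advances.
The agenda winner is Arden.

Arden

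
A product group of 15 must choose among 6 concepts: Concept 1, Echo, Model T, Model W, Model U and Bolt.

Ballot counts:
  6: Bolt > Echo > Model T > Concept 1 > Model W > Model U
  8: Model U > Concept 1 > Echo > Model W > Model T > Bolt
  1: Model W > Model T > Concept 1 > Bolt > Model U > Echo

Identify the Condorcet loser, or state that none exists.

Bolt

Pairwise majorities:
Concept 1 vs Echo: Concept 1 wins 9–6.
Concept 1 vs Model T: Concept 1 wins 8–7.
Concept 1 vs Model W: 14 to 1, Concept 1.
Concept 1 vs Model U: 6+1 = 7 for Concept 1, 8 for Model U — Model U by 8–7.
Concept 1 vs Bolt: 8+1 = 9 for Concept 1, 6 for Bolt — Concept 1 by 9–6.
Echo vs Model T: Echo wins 14–1.
Echo–Model W: Echo 14–1.
Echo vs Model U: 6 for Echo, 9 for Model U — Model U by 9–6.
Echo vs Bolt: Echo, 8–7.
Model T vs Model W: Model W wins 9–6.
Model T–Model U: Model U 8–7.
Model T vs Bolt: Model T, 9–6.
Model W vs Model U: Model W preferred on 6+1 = 7 ballots; Model U wins 8–7.
Model W vs Bolt: 9 to 6, Model W.
Model U–Bolt: Model U 8–7.
Bolt is beaten in every head-to-head and is the Condorcet loser.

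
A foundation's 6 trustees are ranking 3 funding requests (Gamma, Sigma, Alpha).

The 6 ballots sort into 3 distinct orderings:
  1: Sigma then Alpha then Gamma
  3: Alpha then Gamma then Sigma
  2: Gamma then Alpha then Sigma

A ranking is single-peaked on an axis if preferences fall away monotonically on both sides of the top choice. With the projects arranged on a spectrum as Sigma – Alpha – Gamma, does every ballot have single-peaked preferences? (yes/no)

yes

Axis positions: Sigma=1, Alpha=2, Gamma=3.
Ballot type 1 (peak Sigma at position 1): ranking walks positions 1-2-3, expanding outward from the peak — single-peaked.
Ballot type 2 (peak Alpha at position 2): ranking walks positions 2-3-1, expanding outward from the peak — single-peaked.
Ballot type 3 (peak Gamma at position 3): ranking walks positions 3-2-1, expanding outward from the peak — single-peaked.
Every ranking is single-peaked on this axis.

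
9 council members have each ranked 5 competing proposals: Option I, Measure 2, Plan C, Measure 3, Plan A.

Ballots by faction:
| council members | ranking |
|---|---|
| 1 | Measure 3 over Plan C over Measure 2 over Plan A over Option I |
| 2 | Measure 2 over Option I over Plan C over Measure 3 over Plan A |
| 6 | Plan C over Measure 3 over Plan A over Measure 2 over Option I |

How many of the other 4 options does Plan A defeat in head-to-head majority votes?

2

Plan A against each rival (9 council members):
Plan A vs Option I: Plan A, 7–2.
Plan A vs Measure 2: Plan A, 6–3.
Plan A–Plan C: Plan C 9–0.
Plan A vs Measure 3: Measure 3, 9–0.
Plan A beats Option I, Measure 2; loses to Plan C, Measure 3 — 2 pairwise wins.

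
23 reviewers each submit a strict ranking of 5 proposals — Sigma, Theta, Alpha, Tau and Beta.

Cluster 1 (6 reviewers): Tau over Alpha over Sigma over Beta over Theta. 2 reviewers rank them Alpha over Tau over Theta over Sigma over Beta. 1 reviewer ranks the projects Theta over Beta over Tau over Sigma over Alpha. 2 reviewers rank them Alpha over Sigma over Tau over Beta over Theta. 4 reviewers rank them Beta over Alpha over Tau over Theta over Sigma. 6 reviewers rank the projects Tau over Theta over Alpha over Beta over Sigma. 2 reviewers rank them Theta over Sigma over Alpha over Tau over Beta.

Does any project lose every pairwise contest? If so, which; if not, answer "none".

Head-to-head results (23 reviewers):
Sigma vs Theta: Theta wins 15–8.
Sigma vs Alpha: 3 to 20, Alpha.
Sigma vs Tau: Sigma preferred on 2+2 = 4 ballots; Tau wins 19–4.
Sigma–Beta: Sigma 12–11.
Theta vs Alpha: Theta preferred on 1+6+2 = 9 ballots; Alpha wins 14–9.
Theta vs Tau: Theta preferred on 1+2 = 3 ballots; Tau wins 20–3.
Theta–Beta: Beta 12–11.
Alpha vs Tau: Alpha is ranked higher on 2+2+4+2 = 10 ballots, Tau on 13. Tau wins 13–10.
Alpha vs Beta: 6+2+2+6+2 = 18 for Alpha, 5 for Beta — Alpha by 18–5.
Tau vs Beta: Tau, 18–5.
Every project wins at least one matchup (Sigma beats Beta; Theta beats Sigma; Alpha beats Sigma; Tau beats Sigma; Beta beats Theta), so there is no Condorcet loser.

none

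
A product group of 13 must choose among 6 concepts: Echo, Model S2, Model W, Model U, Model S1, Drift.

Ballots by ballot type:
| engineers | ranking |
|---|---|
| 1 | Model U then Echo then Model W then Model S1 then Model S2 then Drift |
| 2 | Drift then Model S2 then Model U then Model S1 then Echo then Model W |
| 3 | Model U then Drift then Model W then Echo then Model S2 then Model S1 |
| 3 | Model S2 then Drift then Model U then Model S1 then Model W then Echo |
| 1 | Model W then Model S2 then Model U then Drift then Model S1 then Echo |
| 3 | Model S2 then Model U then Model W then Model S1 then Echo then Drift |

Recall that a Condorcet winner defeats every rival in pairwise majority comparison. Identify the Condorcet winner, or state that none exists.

Model S2

Check each pair by majority over 13 ballots:
Echo vs Model S2: Echo is ranked higher on 1+3 = 4 ballots, Model S2 on 9. Model S2 wins 9–4.
Echo vs Model W: 3 to 10, Model W.
Echo vs Model U: 0 to 13, Model U.
Echo vs Model S1: Echo is ranked higher on 1+3 = 4 ballots, Model S1 on 9. Model S1 wins 9–4.
Echo vs Drift: Echo preferred on 1+3 = 4 ballots; Drift wins 9–4.
Model S2 vs Model W: Model S2 is ranked higher on 2+3+3 = 8 ballots, Model W on 5. Model S2 wins 8–5.
Model S2 vs Model U: 2+3+1+3 = 9 for Model S2, 4 for Model U — Model S2 by 9–4.
Model S2 vs Model S1: 12 to 1, Model S2.
Model S2 vs Drift: Model S2 is ranked higher on 1+3+1+3 = 8 ballots, Drift on 5. Model S2 wins 8–5.
Model W vs Model U: 1 for Model W, 12 for Model U — Model U by 12–1.
Model W vs Model S1: 8 to 5, Model W.
Model W vs Drift: Model W is ranked higher on 1+1+3 = 5 ballots, Drift on 8. Drift wins 8–5.
Model U vs Model S1: Model U is ranked higher on 1+2+3+3+1+3 = 13 ballots, Model S1 on 0. Model U wins 13–0.
Model U vs Drift: Model U preferred on 1+3+1+3 = 8 ballots; Model U wins 8–5.
Model S1 vs Drift: Model S1 is ranked higher on 1+3 = 4 ballots, Drift on 9. Drift wins 9–4.
Model S2 beats each of Echo, Model W, Model U, Model S1, Drift — Model S2 is the Condorcet winner.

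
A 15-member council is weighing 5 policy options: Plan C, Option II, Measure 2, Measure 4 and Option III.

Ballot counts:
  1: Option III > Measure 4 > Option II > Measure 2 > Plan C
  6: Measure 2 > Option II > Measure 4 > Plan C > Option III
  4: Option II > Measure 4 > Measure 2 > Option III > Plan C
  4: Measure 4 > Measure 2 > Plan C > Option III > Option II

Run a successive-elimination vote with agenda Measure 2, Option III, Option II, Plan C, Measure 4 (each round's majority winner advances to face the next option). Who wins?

Measure 4

Round 1: Measure 2 vs Option III — 14–1, Measure 2 advances.
Round 2: Measure 2 vs Option II — 10–5, Measure 2 advances.
Round 3: Measure 2 vs Plan C — 15–0, Measure 2 advances.
Round 4: Measure 2 vs Measure 4 — 6–9, Measure 4 advances.
Measure 4 survives the agenda.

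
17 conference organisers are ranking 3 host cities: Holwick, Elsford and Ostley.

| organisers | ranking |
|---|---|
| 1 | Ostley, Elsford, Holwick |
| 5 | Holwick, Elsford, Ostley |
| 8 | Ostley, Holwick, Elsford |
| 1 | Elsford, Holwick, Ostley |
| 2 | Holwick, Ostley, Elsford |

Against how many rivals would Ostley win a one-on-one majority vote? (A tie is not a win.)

Ostley against each rival (17 organisers):
Ostley vs Holwick: Ostley preferred on 1+8 = 9 ballots; Ostley wins 9–8.
Ostley–Elsford: Ostley 11–6.
Ostley beats Holwick, Elsford — 2 pairwise wins.

2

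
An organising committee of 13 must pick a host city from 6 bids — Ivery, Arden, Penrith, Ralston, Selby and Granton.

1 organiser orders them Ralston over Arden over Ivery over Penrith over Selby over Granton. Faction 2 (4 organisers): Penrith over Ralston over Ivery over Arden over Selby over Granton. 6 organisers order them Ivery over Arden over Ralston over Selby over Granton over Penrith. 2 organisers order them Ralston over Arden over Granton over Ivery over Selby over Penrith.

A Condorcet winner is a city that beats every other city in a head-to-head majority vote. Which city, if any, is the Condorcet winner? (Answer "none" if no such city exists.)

Ralston

Check each pair by majority over 13 ballots:
Ivery vs Arden: 4+6 = 10 for Ivery, 3 for Arden — Ivery by 10–3.
Ivery vs Penrith: 9 to 4, Ivery.
Ivery vs Ralston: 6 to 7, Ralston.
Ivery vs Selby: Ivery is ranked higher on 1+4+6+2 = 13 ballots, Selby on 0. Ivery wins 13–0.
Ivery vs Granton: Ivery is ranked higher on 1+4+6 = 11 ballots, Granton on 2. Ivery wins 11–2.
Arden vs Penrith: 1+6+2 = 9 for Arden, 4 for Penrith — Arden by 9–4.
Arden vs Ralston: 6 for Arden, 7 for Ralston — Ralston by 7–6.
Arden vs Selby: 13 to 0, Arden.
Arden vs Granton: 1+4+6+2 = 13 for Arden, 0 for Granton — Arden by 13–0.
Penrith vs Ralston: 4 to 9, Ralston.
Penrith vs Selby: Penrith preferred on 1+4 = 5 ballots; Selby wins 8–5.
Penrith vs Granton: 1+4 = 5 for Penrith, 8 for Granton — Granton by 8–5.
Ralston vs Selby: 13 to 0, Ralston.
Ralston vs Granton: Ralston is ranked higher on 1+4+6+2 = 13 ballots, Granton on 0. Ralston wins 13–0.
Selby vs Granton: 11 to 2, Selby.
Ralston wins every pairwise contest, so Ralston is the Condorcet winner.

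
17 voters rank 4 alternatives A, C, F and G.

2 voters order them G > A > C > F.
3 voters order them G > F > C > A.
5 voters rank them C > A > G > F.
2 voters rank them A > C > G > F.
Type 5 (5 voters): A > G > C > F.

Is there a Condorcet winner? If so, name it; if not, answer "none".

A

Head-to-head results (17 voters):
A vs C: A, 9–8.
A–F: A 14–3.
A–G: A 12–5.
C vs F: C wins 14–3.
C vs G: G, 10–7.
F vs G: G wins 17–0.
A defeats every rival head-to-head and is the Condorcet winner.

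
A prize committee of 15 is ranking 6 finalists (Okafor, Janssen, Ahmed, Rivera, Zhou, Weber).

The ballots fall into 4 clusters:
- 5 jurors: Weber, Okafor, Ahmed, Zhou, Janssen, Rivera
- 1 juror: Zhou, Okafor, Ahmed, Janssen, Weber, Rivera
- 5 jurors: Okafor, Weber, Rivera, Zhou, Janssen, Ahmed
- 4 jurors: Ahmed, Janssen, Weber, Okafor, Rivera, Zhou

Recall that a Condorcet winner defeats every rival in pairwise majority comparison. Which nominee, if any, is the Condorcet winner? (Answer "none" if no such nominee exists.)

Check each pair by majority over 15 ballots:
Okafor vs Janssen: 11 to 4, Okafor.
Okafor vs Ahmed: Okafor wins 11–4.
Okafor vs Rivera: Okafor preferred on 5+1+5+4 = 15 ballots; Okafor wins 15–0.
Okafor vs Zhou: Okafor wins 14–1.
Okafor vs Weber: 6 to 9, Weber.
Janssen vs Ahmed: Ahmed, 10–5.
Janssen–Rivera: Janssen 10–5.
Janssen vs Zhou: Janssen is ranked higher on 4 ballots, Zhou on 11. Zhou wins 11–4.
Janssen vs Weber: Weber, 10–5.
Ahmed vs Rivera: Ahmed wins 10–5.
Ahmed–Zhou: Ahmed 9–6.
Ahmed–Weber: Weber 10–5.
Rivera–Zhou: Rivera 9–6.
Rivera vs Weber: 0 for Rivera, 15 for Weber — Weber by 15–0.
Zhou vs Weber: 1 for Zhou, 14 for Weber — Weber by 14–1.
Weber defeats every rival head-to-head and is the Condorcet winner.

Weber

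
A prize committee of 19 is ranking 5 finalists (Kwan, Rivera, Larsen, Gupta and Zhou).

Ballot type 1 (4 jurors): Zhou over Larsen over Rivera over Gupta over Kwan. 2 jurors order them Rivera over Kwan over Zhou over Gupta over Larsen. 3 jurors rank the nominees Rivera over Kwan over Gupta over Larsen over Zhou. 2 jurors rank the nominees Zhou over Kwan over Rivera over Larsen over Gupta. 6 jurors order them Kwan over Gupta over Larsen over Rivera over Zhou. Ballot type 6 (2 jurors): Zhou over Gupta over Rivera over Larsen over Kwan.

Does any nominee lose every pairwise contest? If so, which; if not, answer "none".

Head-to-head results (19 jurors):
Kwan–Rivera: Rivera 11–8.
Kwan–Larsen: Kwan 13–6.
Kwan vs Gupta: Kwan is ranked higher on 2+3+2+6 = 13 ballots, Gupta on 6. Kwan wins 13–6.
Kwan vs Zhou: Kwan wins 11–8.
Rivera–Larsen: Larsen 10–9.
Rivera vs Gupta: Rivera wins 11–8.
Rivera vs Zhou: Rivera wins 11–8.
Larsen vs Gupta: Gupta, 13–6.
Larsen vs Zhou: 9 to 10, Zhou.
Gupta vs Zhou: Zhou, 10–9.
Each nominee has at least one pairwise win (Kwan beats Larsen; Rivera beats Kwan; Larsen beats Rivera; Gupta beats Larsen; Zhou beats Larsen) — no Condorcet loser.

none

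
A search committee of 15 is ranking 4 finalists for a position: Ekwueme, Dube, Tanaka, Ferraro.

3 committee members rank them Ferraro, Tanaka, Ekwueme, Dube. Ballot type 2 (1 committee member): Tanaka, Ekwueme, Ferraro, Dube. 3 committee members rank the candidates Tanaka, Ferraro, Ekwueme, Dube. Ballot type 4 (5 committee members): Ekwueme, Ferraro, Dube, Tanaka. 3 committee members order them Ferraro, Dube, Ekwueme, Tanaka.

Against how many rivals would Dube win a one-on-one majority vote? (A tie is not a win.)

1

Dube against each rival (15 committee members):
Dube vs Ekwueme: Ekwueme, 12–3.
Dube vs Tanaka: 8 to 7, Dube.
Dube vs Ferraro: Dube preferred on 0 ballots; Ferraro wins 15–0.
Dube beats Tanaka; loses to Ekwueme, Ferraro — 1 pairwise win.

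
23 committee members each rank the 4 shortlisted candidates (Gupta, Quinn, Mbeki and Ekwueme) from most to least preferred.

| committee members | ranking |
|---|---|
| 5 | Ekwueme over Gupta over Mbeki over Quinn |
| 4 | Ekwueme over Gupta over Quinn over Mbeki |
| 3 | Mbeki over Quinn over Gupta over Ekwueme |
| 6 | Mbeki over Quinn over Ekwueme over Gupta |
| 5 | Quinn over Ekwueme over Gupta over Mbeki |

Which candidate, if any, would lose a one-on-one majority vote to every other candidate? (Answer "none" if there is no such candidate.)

Pairwise majorities:
Gupta vs Quinn: Gupta preferred on 5+4 = 9 ballots; Quinn wins 14–9.
Gupta vs Mbeki: Gupta preferred on 5+4+5 = 14 ballots; Gupta wins 14–9.
Gupta vs Ekwueme: Gupta is ranked higher on 3 ballots, Ekwueme on 20. Ekwueme wins 20–3.
Quinn vs Mbeki: 4+5 = 9 for Quinn, 14 for Mbeki — Mbeki by 14–9.
Quinn vs Ekwueme: Quinn preferred on 3+6+5 = 14 ballots; Quinn wins 14–9.
Mbeki vs Ekwueme: Ekwueme, 14–9.
Each candidate has at least one pairwise win (Gupta beats Mbeki; Quinn beats Gupta; Mbeki beats Quinn; Ekwueme beats Gupta) — no Condorcet loser.

none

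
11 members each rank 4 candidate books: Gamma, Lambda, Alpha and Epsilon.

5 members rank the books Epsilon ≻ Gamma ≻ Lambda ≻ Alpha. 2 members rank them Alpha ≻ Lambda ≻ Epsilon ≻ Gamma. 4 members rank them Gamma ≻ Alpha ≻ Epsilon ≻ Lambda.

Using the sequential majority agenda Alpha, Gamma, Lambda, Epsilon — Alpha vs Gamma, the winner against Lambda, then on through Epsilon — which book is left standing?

Round 1: Alpha vs Gamma — 2–9, Gamma advances.
Round 2: Gamma vs Lambda — 9–2, Gamma advances.
Round 3: Gamma vs Epsilon — 4–7, Epsilon advances.
The agenda winner is Epsilon.

Epsilon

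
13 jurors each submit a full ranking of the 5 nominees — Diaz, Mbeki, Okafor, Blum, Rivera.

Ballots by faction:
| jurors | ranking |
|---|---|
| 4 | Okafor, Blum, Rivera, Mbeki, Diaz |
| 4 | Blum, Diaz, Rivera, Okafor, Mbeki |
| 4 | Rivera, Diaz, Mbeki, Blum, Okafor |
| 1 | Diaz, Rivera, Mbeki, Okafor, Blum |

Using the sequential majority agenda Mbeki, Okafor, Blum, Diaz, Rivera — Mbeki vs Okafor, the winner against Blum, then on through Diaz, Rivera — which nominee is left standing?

Round 1: Mbeki vs Okafor — 5–8, Okafor advances.
Round 2: Okafor vs Blum — 5–8, Blum advances.
Round 3: Blum vs Diaz — 8–5, Blum advances.
Round 4: Blum vs Rivera — 8–5, Blum advances.
The agenda winner is Blum.

Blum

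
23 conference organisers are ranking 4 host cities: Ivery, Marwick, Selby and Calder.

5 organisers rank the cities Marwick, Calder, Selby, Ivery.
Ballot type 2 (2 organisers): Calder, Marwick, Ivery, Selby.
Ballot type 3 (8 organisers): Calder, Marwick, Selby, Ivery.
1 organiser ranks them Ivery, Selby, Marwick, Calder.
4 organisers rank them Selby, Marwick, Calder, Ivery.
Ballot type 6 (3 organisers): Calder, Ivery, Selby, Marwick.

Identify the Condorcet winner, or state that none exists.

Head-to-head results (23 organisers):
Ivery vs Marwick: Marwick wins 19–4.
Ivery vs Selby: Selby, 17–6.
Ivery vs Calder: Calder wins 22–1.
Marwick vs Selby: 5+2+8 = 15 for Marwick, 8 for Selby — Marwick by 15–8.
Marwick–Calder: Calder 13–10.
Selby–Calder: Calder 18–5.
Calder wins every pairwise contest, so Calder is the Condorcet winner.

Calder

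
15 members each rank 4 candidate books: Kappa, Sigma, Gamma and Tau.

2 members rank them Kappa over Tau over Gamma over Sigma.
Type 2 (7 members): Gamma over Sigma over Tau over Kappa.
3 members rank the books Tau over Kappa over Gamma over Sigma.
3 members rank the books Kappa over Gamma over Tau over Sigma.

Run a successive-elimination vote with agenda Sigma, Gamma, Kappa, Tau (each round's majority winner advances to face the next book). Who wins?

Round 1: Sigma vs Gamma — 0–15, Gamma advances.
Round 2: Gamma vs Kappa — 7–8, Kappa advances.
Round 3: Kappa vs Tau — 5–10, Tau advances.
Tau survives the agenda.

Tau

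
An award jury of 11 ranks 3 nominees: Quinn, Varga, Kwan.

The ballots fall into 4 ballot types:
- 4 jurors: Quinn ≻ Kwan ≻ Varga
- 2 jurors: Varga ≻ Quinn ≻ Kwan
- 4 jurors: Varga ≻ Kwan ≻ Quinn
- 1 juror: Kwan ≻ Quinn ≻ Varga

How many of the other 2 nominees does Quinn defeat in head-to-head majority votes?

1

Quinn against each rival (11 jurors):
Quinn vs Varga: Varga, 6–5.
Quinn vs Kwan: Quinn, 6–5.
Quinn beats Kwan; loses to Varga — 1 pairwise win.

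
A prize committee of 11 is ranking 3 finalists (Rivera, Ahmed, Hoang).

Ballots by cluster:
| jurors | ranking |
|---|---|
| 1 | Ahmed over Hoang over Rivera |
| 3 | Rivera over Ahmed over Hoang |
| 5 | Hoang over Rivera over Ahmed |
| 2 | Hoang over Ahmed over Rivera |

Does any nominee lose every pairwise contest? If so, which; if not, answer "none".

Pairwise majorities:
Rivera–Ahmed: Rivera 8–3.
Rivera vs Hoang: Hoang wins 8–3.
Ahmed vs Hoang: Hoang, 7–4.
Ahmed is beaten in every head-to-head and is the Condorcet loser.

Ahmed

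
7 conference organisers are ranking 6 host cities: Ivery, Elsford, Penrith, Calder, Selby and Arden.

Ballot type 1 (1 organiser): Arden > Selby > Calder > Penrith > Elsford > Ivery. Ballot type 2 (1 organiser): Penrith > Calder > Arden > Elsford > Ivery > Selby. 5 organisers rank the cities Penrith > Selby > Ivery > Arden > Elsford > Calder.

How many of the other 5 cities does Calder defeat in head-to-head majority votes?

Calder against each rival (7 organisers):
Calder vs Ivery: Ivery wins 5–2.
Calder–Elsford: Elsford 5–2.
Calder vs Penrith: 1 for Calder, 6 for Penrith — Penrith by 6–1.
Calder vs Selby: Selby wins 6–1.
Calder vs Arden: Calder preferred on 1 ballot; Arden wins 6–1.
Calder beats no one; loses to Ivery, Elsford, Penrith, Selby, Arden — 0 pairwise wins.

0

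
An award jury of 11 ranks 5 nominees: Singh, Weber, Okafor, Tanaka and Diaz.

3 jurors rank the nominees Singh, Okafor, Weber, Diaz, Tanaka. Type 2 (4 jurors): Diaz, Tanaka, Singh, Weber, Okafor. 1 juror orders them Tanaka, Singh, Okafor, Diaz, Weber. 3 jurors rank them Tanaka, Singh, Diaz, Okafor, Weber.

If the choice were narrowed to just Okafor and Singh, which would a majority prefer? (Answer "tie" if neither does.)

Singh

No ballot ranks Okafor above Singh: 0.
Ballots ranking Singh above Okafor: 11 − 0 = 11.
Singh wins the head-to-head 11–0.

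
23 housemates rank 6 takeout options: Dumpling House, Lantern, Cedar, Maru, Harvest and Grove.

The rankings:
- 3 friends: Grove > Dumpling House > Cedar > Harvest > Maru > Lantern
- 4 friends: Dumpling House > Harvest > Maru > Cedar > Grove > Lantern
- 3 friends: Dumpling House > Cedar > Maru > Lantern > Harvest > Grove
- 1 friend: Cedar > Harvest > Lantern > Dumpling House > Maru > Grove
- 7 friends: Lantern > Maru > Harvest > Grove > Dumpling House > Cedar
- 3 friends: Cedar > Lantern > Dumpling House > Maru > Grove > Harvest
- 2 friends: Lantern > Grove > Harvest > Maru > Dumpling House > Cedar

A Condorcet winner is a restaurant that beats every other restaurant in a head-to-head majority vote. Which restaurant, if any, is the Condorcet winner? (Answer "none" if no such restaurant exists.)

none

Head-to-head results (23 friends):
Dumpling House vs Lantern: Lantern wins 13–10.
Dumpling House vs Cedar: 19 to 4, Dumpling House.
Dumpling House vs Maru: Dumpling House wins 14–9.
Dumpling House–Harvest: Dumpling House 13–10.
Dumpling House vs Grove: Grove wins 12–11.
Lantern vs Cedar: Cedar wins 14–9.
Lantern vs Maru: Lantern preferred on 1+7+3+2 = 13 ballots; Lantern wins 13–10.
Lantern vs Harvest: Lantern, 15–8.
Lantern vs Grove: Lantern is ranked higher on 3+1+7+3+2 = 16 ballots, Grove on 7. Lantern wins 16–7.
Cedar–Maru: Maru 13–10.
Cedar vs Harvest: 3+3+1+3 = 10 for Cedar, 13 for Harvest — Harvest by 13–10.
Cedar vs Grove: 4+3+1+3 = 11 for Cedar, 12 for Grove — Grove by 12–11.
Maru vs Harvest: 3+7+3 = 13 for Maru, 10 for Harvest — Maru by 13–10.
Maru vs Grove: 18 to 5, Maru.
Harvest vs Grove: 4+3+1+7 = 15 for Harvest, 8 for Grove — Harvest by 15–8.
No restaurant is unbeaten: Dumpling House loses to Lantern; Lantern loses to Cedar; Cedar loses to Dumpling House; Maru loses to Dumpling House; Harvest loses to Dumpling House; Grove loses to Lantern. In particular Dumpling House → Cedar → Lantern → Dumpling House is a majority cycle — no Condorcet winner exists.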